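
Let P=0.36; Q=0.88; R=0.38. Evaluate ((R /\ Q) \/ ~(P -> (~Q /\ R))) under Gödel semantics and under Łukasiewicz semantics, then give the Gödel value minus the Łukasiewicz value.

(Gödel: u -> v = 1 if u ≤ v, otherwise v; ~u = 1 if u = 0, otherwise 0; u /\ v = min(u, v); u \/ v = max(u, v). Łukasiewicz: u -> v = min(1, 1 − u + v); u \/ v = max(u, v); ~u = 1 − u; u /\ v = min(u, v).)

Gödel evaluation:
  (R /\ Q) = min(0.38, 0.88) = 0.38
  ~Q: Gödel ¬ of 0.88 = 0 (operand ≠ 0)
  (~Q /\ R) = min(0, 0.38) = 0
  (P -> (~Q /\ R)): 0.36 > 0, so result = 0
  ~(P -> (~Q /\ R)): Gödel ¬ of 0 = 1 (operand is 0)
  ((R /\ Q) \/ ~(P -> (~Q /\ R))) = max(0.38, 1) = 1
  Gödel value = 1
Łukasiewicz evaluation:
  (R /\ Q) = min(0.38, 0.88) = 0.38
  ~Q: Łukasiewicz ¬ gives 1 − 0.88 = 0.12
  (~Q /\ R) = min(0.12, 0.38) = 0.12
  (P -> (~Q /\ R)): min(1, 1 − 0.36 + 0.12) = 0.76
  ~(P -> (~Q /\ R)): Łukasiewicz ¬ gives 1 − 0.76 = 0.24
  ((R /\ Q) \/ ~(P -> (~Q /\ R))) = max(0.38, 0.24) = 0.38
  Łukasiewicz value = 0.38
Difference: 1 − 0.38 = 0.62

0.62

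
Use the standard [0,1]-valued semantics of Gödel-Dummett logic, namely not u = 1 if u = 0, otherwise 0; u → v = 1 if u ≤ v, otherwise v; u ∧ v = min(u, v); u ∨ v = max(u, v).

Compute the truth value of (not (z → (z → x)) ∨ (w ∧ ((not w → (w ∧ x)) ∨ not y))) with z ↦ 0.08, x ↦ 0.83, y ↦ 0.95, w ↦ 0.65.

(z → x): 0.08 ≤ 0.83, so result = 1
(z → (z → x)): 0.08 ≤ 1, so result = 1
not (z → (z → x)): Gödel ¬ of 1 = 0 (operand ≠ 0)
not w: Gödel ¬ of 0.65 = 0 (operand ≠ 0)
(w ∧ x) = min(0.65, 0.83) = 0.65
(not w → (w ∧ x)): 0 ≤ 0.65, so result = 1
not y: Gödel ¬ of 0.95 = 0 (operand ≠ 0)
((not w → (w ∧ x)) ∨ not y) = max(1, 0) = 1
(w ∧ ((not w → (w ∧ x)) ∨ not y)) = min(0.65, 1) = 0.65
(not (z → (z → x)) ∨ (w ∧ ((not w → (w ∧ x)) ∨ not y))) = max(0, 0.65) = 0.65

0.65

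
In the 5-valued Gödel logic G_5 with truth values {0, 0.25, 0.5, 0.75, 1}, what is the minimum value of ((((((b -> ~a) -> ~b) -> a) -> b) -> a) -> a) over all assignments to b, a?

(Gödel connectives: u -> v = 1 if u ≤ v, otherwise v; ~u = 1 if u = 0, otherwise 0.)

The minimum is attained at b = 0, a = 0.25:
  ~a: Gödel ¬ of 0.25 = 0 (operand ≠ 0)
  (b -> ~a): 0 ≤ 0, so result = 1
  ~b: Gödel ¬ of 0 = 1 (operand is 0)
  ((b -> ~a) -> ~b): 1 ≤ 1, so result = 1
  (((b -> ~a) -> ~b) -> a): 1 > 0.25, so result = 0.25
  ((((b -> ~a) -> ~b) -> a) -> b): 0.25 > 0, so result = 0
  (((((b -> ~a) -> ~b) -> a) -> b) -> a): 0 ≤ 0.25, so result = 1
  ((((((b -> ~a) -> ~b) -> a) -> b) -> a) -> a): 1 > 0.25, so result = 0.25
Checking all 25 assignments confirms none give a value below 0.25.

0.25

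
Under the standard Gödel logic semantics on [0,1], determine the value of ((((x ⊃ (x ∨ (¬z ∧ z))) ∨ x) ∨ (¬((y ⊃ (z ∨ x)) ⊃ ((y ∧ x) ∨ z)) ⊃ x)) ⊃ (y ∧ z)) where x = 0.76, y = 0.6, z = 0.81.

¬z: Gödel ¬ of 0.81 = 0 (operand ≠ 0)
(¬z ∧ z) = min(0, 0.81) = 0
(x ∨ (¬z ∧ z)) = max(0.76, 0) = 0.76
(x ⊃ (x ∨ (¬z ∧ z))): 0.76 ≤ 0.76, so result = 1
((x ⊃ (x ∨ (¬z ∧ z))) ∨ x) = max(1, 0.76) = 1
(z ∨ x) = max(0.81, 0.76) = 0.81
(y ⊃ (z ∨ x)): 0.6 ≤ 0.81, so result = 1
(y ∧ x) = min(0.6, 0.76) = 0.6
((y ∧ x) ∨ z) = max(0.6, 0.81) = 0.81
((y ⊃ (z ∨ x)) ⊃ ((y ∧ x) ∨ z)): 1 > 0.81, so result = 0.81
¬((y ⊃ (z ∨ x)) ⊃ ((y ∧ x) ∨ z)): Gödel ¬ of 0.81 = 0 (operand ≠ 0)
(¬((y ⊃ (z ∨ x)) ⊃ ((y ∧ x) ∨ z)) ⊃ x): 0 ≤ 0.76, so result = 1
(((x ⊃ (x ∨ (¬z ∧ z))) ∨ x) ∨ (¬((y ⊃ (z ∨ x)) ⊃ ((y ∧ x) ∨ z)) ⊃ x)) = max(1, 1) = 1
(y ∧ z) = min(0.6, 0.81) = 0.6
((((x ⊃ (x ∨ (¬z ∧ z))) ∨ x) ∨ (¬((y ⊃ (z ∨ x)) ⊃ ((y ∧ x) ∨ z)) ⊃ x)) ⊃ (y ∧ z)): 1 > 0.6, so result = 0.6

0.60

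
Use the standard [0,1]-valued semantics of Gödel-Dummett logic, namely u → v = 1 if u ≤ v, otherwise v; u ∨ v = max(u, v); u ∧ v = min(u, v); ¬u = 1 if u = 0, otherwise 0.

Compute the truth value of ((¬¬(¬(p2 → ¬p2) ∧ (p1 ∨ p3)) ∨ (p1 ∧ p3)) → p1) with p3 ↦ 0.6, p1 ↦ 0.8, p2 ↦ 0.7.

¬p2: Gödel ¬ of 0.7 = 0 (operand ≠ 0)
(p2 → ¬p2): 0.7 > 0, so result = 0
¬(p2 → ¬p2): Gödel ¬ of 0 = 1 (operand is 0)
(p1 ∨ p3) = max(0.8, 0.6) = 0.8
(¬(p2 → ¬p2) ∧ (p1 ∨ p3)) = min(1, 0.8) = 0.8
¬(¬(p2 → ¬p2) ∧ (p1 ∨ p3)): Gödel ¬ of 0.8 = 0 (operand ≠ 0)
¬¬(¬(p2 → ¬p2) ∧ (p1 ∨ p3)): Gödel ¬ of 0 = 1 (operand is 0)
(p1 ∧ p3) = min(0.8, 0.6) = 0.6
(¬¬(¬(p2 → ¬p2) ∧ (p1 ∨ p3)) ∨ (p1 ∧ p3)) = max(1, 0.6) = 1
((¬¬(¬(p2 → ¬p2) ∧ (p1 ∨ p3)) ∨ (p1 ∧ p3)) → p1): 1 > 0.8, so result = 0.8

0.80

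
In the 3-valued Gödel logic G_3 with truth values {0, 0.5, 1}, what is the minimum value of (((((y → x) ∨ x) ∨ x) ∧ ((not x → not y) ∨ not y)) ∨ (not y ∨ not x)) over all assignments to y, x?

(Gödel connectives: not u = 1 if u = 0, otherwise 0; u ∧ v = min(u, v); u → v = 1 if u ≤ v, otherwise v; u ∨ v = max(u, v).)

The minimum is attained at y = 1, x = 0.5:
  (y → x): 1 > 0.5, so result = 0.5
  ((y → x) ∨ x) = max(0.5, 0.5) = 0.5
  (((y → x) ∨ x) ∨ x) = max(0.5, 0.5) = 0.5
  not x: Gödel ¬ of 0.5 = 0 (operand ≠ 0)
  not y: Gödel ¬ of 1 = 0 (operand ≠ 0)
  (not x → not y): 0 ≤ 0, so result = 1
  not y: Gödel ¬ of 1 = 0 (operand ≠ 0)
  ((not x → not y) ∨ not y) = max(1, 0) = 1
  ((((y → x) ∨ x) ∨ x) ∧ ((not x → not y) ∨ not y)) = min(0.5, 1) = 0.5
  not y: Gödel ¬ of 1 = 0 (operand ≠ 0)
  not x: Gödel ¬ of 0.5 = 0 (operand ≠ 0)
  (not y ∨ not x) = max(0, 0) = 0
  (((((y → x) ∨ x) ∨ x) ∧ ((not x → not y) ∨ not y)) ∨ (not y ∨ not x)) = max(0.5, 0) = 0.5
Checking all 9 assignments confirms none give a value below 0.50.

0.50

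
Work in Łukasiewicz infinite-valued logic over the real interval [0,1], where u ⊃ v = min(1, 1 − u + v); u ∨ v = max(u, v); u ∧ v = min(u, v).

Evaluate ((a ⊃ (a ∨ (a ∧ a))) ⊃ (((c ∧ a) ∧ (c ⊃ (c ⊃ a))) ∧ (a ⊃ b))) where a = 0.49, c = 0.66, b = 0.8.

0.49

(a ∧ a) = min(0.49, 0.49) = 0.49
(a ∨ (a ∧ a)) = max(0.49, 0.49) = 0.49
(a ⊃ (a ∨ (a ∧ a))): min(1, 1 − 0.49 + 0.49) = 1
(c ∧ a) = min(0.66, 0.49) = 0.49
(c ⊃ a): min(1, 1 − 0.66 + 0.49) = 0.83
(c ⊃ (c ⊃ a)): min(1, 1 − 0.66 + 0.83) = 1
((c ∧ a) ∧ (c ⊃ (c ⊃ a))) = min(0.49, 1) = 0.49
(a ⊃ b): min(1, 1 − 0.49 + 0.8) = 1
(((c ∧ a) ∧ (c ⊃ (c ⊃ a))) ∧ (a ⊃ b)) = min(0.49, 1) = 0.49
((a ⊃ (a ∨ (a ∧ a))) ⊃ (((c ∧ a) ∧ (c ⊃ (c ⊃ a))) ∧ (a ⊃ b))): min(1, 1 − 1 + 0.49) = 0.49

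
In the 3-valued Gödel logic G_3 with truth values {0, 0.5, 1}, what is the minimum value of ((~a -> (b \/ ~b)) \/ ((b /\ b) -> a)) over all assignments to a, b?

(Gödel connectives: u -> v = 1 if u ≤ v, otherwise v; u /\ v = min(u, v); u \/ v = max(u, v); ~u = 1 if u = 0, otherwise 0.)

0.50

The minimum is attained at a = 0, b = 0.5:
  ~a: Gödel ¬ of 0 = 1 (operand is 0)
  ~b: Gödel ¬ of 0.5 = 0 (operand ≠ 0)
  (b \/ ~b) = max(0.5, 0) = 0.5
  (~a -> (b \/ ~b)): 1 > 0.5, so result = 0.5
  (b /\ b) = min(0.5, 0.5) = 0.5
  ((b /\ b) -> a): 0.5 > 0, so result = 0
  ((~a -> (b \/ ~b)) \/ ((b /\ b) -> a)) = max(0.5, 0) = 0.5
Checking all 9 assignments confirms none give a value below 0.50.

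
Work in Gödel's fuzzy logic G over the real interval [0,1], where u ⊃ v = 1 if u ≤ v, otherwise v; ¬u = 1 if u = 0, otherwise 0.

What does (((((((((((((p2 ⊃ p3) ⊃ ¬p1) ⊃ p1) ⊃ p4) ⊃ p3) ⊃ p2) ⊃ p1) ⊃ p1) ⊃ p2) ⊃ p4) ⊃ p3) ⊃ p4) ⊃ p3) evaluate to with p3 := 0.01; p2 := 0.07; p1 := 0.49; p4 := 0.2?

0.01

(p2 ⊃ p3): 0.07 > 0.01, so result = 0.01
¬p1: Gödel ¬ of 0.49 = 0 (operand ≠ 0)
((p2 ⊃ p3) ⊃ ¬p1): 0.01 > 0, so result = 0
(((p2 ⊃ p3) ⊃ ¬p1) ⊃ p1): 0 ≤ 0.49, so result = 1
((((p2 ⊃ p3) ⊃ ¬p1) ⊃ p1) ⊃ p4): 1 > 0.2, so result = 0.2
(((((p2 ⊃ p3) ⊃ ¬p1) ⊃ p1) ⊃ p4) ⊃ p3): 0.2 > 0.01, so result = 0.01
((((((p2 ⊃ p3) ⊃ ¬p1) ⊃ p1) ⊃ p4) ⊃ p3) ⊃ p2): 0.01 ≤ 0.07, so result = 1
(((((((p2 ⊃ p3) ⊃ ¬p1) ⊃ p1) ⊃ p4) ⊃ p3) ⊃ p2) ⊃ p1): 1 > 0.49, so result = 0.49
((((((((p2 ⊃ p3) ⊃ ¬p1) ⊃ p1) ⊃ p4) ⊃ p3) ⊃ p2) ⊃ p1) ⊃ p1): 0.49 ≤ 0.49, so result = 1
(((((((((p2 ⊃ p3) ⊃ ¬p1) ⊃ p1) ⊃ p4) ⊃ p3) ⊃ p2) ⊃ p1) ⊃ p1) ⊃ p2): 1 > 0.07, so result = 0.07
((((((((((p2 ⊃ p3) ⊃ ¬p1) ⊃ p1) ⊃ p4) ⊃ p3) ⊃ p2) ⊃ p1) ⊃ p1) ⊃ p2) ⊃ p4): 0.07 ≤ 0.2, so result = 1
(((((((((((p2 ⊃ p3) ⊃ ¬p1) ⊃ p1) ⊃ p4) ⊃ p3) ⊃ p2) ⊃ p1) ⊃ p1) ⊃ p2) ⊃ p4) ⊃ p3): 1 > 0.01, so result = 0.01
((((((((((((p2 ⊃ p3) ⊃ ¬p1) ⊃ p1) ⊃ p4) ⊃ p3) ⊃ p2) ⊃ p1) ⊃ p1) ⊃ p2) ⊃ p4) ⊃ p3) ⊃ p4): 0.01 ≤ 0.2, so result = 1
(((((((((((((p2 ⊃ p3) ⊃ ¬p1) ⊃ p1) ⊃ p4) ⊃ p3) ⊃ p2) ⊃ p1) ⊃ p1) ⊃ p2) ⊃ p4) ⊃ p3) ⊃ p4) ⊃ p3): 1 > 0.01, so result = 0.01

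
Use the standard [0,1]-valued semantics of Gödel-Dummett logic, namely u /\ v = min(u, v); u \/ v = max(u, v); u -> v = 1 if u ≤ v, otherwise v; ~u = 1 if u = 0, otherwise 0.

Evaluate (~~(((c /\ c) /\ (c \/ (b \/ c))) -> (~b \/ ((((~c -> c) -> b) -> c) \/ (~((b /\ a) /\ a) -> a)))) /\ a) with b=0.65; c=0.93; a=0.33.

0.33

(c /\ c) = min(0.93, 0.93) = 0.93
(b \/ c) = max(0.65, 0.93) = 0.93
(c \/ (b \/ c)) = max(0.93, 0.93) = 0.93
((c /\ c) /\ (c \/ (b \/ c))) = min(0.93, 0.93) = 0.93
~b: Gödel ¬ of 0.65 = 0 (operand ≠ 0)
~c: Gödel ¬ of 0.93 = 0 (operand ≠ 0)
(~c -> c): 0 ≤ 0.93, so result = 1
((~c -> c) -> b): 1 > 0.65, so result = 0.65
(((~c -> c) -> b) -> c): 0.65 ≤ 0.93, so result = 1
(b /\ a) = min(0.65, 0.33) = 0.33
((b /\ a) /\ a) = min(0.33, 0.33) = 0.33
~((b /\ a) /\ a): Gödel ¬ of 0.33 = 0 (operand ≠ 0)
(~((b /\ a) /\ a) -> a): 0 ≤ 0.33, so result = 1
((((~c -> c) -> b) -> c) \/ (~((b /\ a) /\ a) -> a)) = max(1, 1) = 1
(~b \/ ((((~c -> c) -> b) -> c) \/ (~((b /\ a) /\ a) -> a))) = max(0, 1) = 1
(((c /\ c) /\ (c \/ (b \/ c))) -> (~b \/ ((((~c -> c) -> b) -> c) \/ (~((b /\ a) /\ a) -> a)))): 0.93 ≤ 1, so result = 1
~(((c /\ c) /\ (c \/ (b \/ c))) -> (~b \/ ((((~c -> c) -> b) -> c) \/ (~((b /\ a) /\ a) -> a)))): Gödel ¬ of 1 = 0 (operand ≠ 0)
~~(((c /\ c) /\ (c \/ (b \/ c))) -> (~b \/ ((((~c -> c) -> b) -> c) \/ (~((b /\ a) /\ a) -> a)))): Gödel ¬ of 0 = 1 (operand is 0)
(~~(((c /\ c) /\ (c \/ (b \/ c))) -> (~b \/ ((((~c -> c) -> b) -> c) \/ (~((b /\ a) /\ a) -> a)))) /\ a) = min(1, 0.33) = 0.33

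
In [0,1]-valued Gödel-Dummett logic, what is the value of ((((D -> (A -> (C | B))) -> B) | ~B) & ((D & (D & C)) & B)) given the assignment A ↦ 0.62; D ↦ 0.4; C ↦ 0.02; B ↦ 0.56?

0.02

(C | B) = max(0.02, 0.56) = 0.56
(A -> (C | B)): 0.62 > 0.56, so result = 0.56
(D -> (A -> (C | B))): 0.4 ≤ 0.56, so result = 1
((D -> (A -> (C | B))) -> B): 1 > 0.56, so result = 0.56
~B: Gödel ¬ of 0.56 = 0 (operand ≠ 0)
(((D -> (A -> (C | B))) -> B) | ~B) = max(0.56, 0) = 0.56
(D & C) = min(0.4, 0.02) = 0.02
(D & (D & C)) = min(0.4, 0.02) = 0.02
((D & (D & C)) & B) = min(0.02, 0.56) = 0.02
((((D -> (A -> (C | B))) -> B) | ~B) & ((D & (D & C)) & B)) = min(0.56, 0.02) = 0.02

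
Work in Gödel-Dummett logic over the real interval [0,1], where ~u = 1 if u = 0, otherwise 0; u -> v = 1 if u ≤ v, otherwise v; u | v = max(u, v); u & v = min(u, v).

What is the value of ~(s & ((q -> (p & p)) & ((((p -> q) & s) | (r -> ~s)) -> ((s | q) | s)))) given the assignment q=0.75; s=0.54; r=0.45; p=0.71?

0.00

(p & p) = min(0.71, 0.71) = 0.71
(q -> (p & p)): 0.75 > 0.71, so result = 0.71
(p -> q): 0.71 ≤ 0.75, so result = 1
((p -> q) & s) = min(1, 0.54) = 0.54
~s: Gödel ¬ of 0.54 = 0 (operand ≠ 0)
(r -> ~s): 0.45 > 0, so result = 0
(((p -> q) & s) | (r -> ~s)) = max(0.54, 0) = 0.54
(s | q) = max(0.54, 0.75) = 0.75
((s | q) | s) = max(0.75, 0.54) = 0.75
((((p -> q) & s) | (r -> ~s)) -> ((s | q) | s)): 0.54 ≤ 0.75, so result = 1
((q -> (p & p)) & ((((p -> q) & s) | (r -> ~s)) -> ((s | q) | s))) = min(0.71, 1) = 0.71
(s & ((q -> (p & p)) & ((((p -> q) & s) | (r -> ~s)) -> ((s | q) | s)))) = min(0.54, 0.71) = 0.54
~(s & ((q -> (p & p)) & ((((p -> q) & s) | (r -> ~s)) -> ((s | q) | s)))): Gödel ¬ of 0.54 = 0 (operand ≠ 0)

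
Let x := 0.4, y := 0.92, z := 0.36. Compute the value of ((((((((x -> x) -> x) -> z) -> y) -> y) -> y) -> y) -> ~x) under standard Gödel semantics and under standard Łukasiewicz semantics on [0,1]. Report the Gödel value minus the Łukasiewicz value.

Gödel evaluation:
  (x -> x): 0.4 ≤ 0.4, so result = 1
  ((x -> x) -> x): 1 > 0.4, so result = 0.4
  (((x -> x) -> x) -> z): 0.4 > 0.36, so result = 0.36
  ((((x -> x) -> x) -> z) -> y): 0.36 ≤ 0.92, so result = 1
  (((((x -> x) -> x) -> z) -> y) -> y): 1 > 0.92, so result = 0.92
  ((((((x -> x) -> x) -> z) -> y) -> y) -> y): 0.92 ≤ 0.92, so result = 1
  (((((((x -> x) -> x) -> z) -> y) -> y) -> y) -> y): 1 > 0.92, so result = 0.92
  ~x: Gödel ¬ of 0.4 = 0 (operand ≠ 0)
  ((((((((x -> x) -> x) -> z) -> y) -> y) -> y) -> y) -> ~x): 0.92 > 0, so result = 0
  Gödel value = 0
Łukasiewicz evaluation:
  (x -> x): min(1, 1 − 0.4 + 0.4) = 1
  ((x -> x) -> x): min(1, 1 − 1 + 0.4) = 0.4
  (((x -> x) -> x) -> z): min(1, 1 − 0.4 + 0.36) = 0.96
  ((((x -> x) -> x) -> z) -> y): min(1, 1 − 0.96 + 0.92) = 0.96
  (((((x -> x) -> x) -> z) -> y) -> y): min(1, 1 − 0.96 + 0.92) = 0.96
  ((((((x -> x) -> x) -> z) -> y) -> y) -> y): min(1, 1 − 0.96 + 0.92) = 0.96
  (((((((x -> x) -> x) -> z) -> y) -> y) -> y) -> y): min(1, 1 − 0.96 + 0.92) = 0.96
  ~x: Łukasiewicz ¬ gives 1 − 0.4 = 0.6
  ((((((((x -> x) -> x) -> z) -> y) -> y) -> y) -> y) -> ~x): min(1, 1 − 0.96 + 0.6) = 0.64
  Łukasiewicz value = 0.64
Difference: 0 − 0.64 = -0.64

-0.64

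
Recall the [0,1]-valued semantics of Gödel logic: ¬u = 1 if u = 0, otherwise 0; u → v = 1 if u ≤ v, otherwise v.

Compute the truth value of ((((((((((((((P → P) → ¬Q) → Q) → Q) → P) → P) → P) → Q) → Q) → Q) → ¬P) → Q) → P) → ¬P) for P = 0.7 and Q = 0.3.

0.00

(P → P): 0.7 ≤ 0.7, so result = 1
¬Q: Gödel ¬ of 0.3 = 0 (operand ≠ 0)
((P → P) → ¬Q): 1 > 0, so result = 0
(((P → P) → ¬Q) → Q): 0 ≤ 0.3, so result = 1
((((P → P) → ¬Q) → Q) → Q): 1 > 0.3, so result = 0.3
(((((P → P) → ¬Q) → Q) → Q) → P): 0.3 ≤ 0.7, so result = 1
((((((P → P) → ¬Q) → Q) → Q) → P) → P): 1 > 0.7, so result = 0.7
(((((((P → P) → ¬Q) → Q) → Q) → P) → P) → P): 0.7 ≤ 0.7, so result = 1
((((((((P → P) → ¬Q) → Q) → Q) → P) → P) → P) → Q): 1 > 0.3, so result = 0.3
(((((((((P → P) → ¬Q) → Q) → Q) → P) → P) → P) → Q) → Q): 0.3 ≤ 0.3, so result = 1
((((((((((P → P) → ¬Q) → Q) → Q) → P) → P) → P) → Q) → Q) → Q): 1 > 0.3, so result = 0.3
¬P: Gödel ¬ of 0.7 = 0 (operand ≠ 0)
(((((((((((P → P) → ¬Q) → Q) → Q) → P) → P) → P) → Q) → Q) → Q) → ¬P): 0.3 > 0, so result = 0
((((((((((((P → P) → ¬Q) → Q) → Q) → P) → P) → P) → Q) → Q) → Q) → ¬P) → Q): 0 ≤ 0.3, so result = 1
(((((((((((((P → P) → ¬Q) → Q) → Q) → P) → P) → P) → Q) → Q) → Q) → ¬P) → Q) → P): 1 > 0.7, so result = 0.7
¬P: Gödel ¬ of 0.7 = 0 (operand ≠ 0)
((((((((((((((P → P) → ¬Q) → Q) → Q) → P) → P) → P) → Q) → Q) → Q) → ¬P) → Q) → P) → ¬P): 0.7 > 0, so result = 0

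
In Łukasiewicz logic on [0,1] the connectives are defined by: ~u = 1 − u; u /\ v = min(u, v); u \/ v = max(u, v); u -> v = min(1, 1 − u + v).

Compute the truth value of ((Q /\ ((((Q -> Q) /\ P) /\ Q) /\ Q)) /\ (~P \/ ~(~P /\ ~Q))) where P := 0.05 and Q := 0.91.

(Q -> Q): min(1, 1 − 0.91 + 0.91) = 1
((Q -> Q) /\ P) = min(1, 0.05) = 0.05
(((Q -> Q) /\ P) /\ Q) = min(0.05, 0.91) = 0.05
((((Q -> Q) /\ P) /\ Q) /\ Q) = min(0.05, 0.91) = 0.05
(Q /\ ((((Q -> Q) /\ P) /\ Q) /\ Q)) = min(0.91, 0.05) = 0.05
~P: Łukasiewicz ¬ gives 1 − 0.05 = 0.95
~P: Łukasiewicz ¬ gives 1 − 0.05 = 0.95
~Q: Łukasiewicz ¬ gives 1 − 0.91 = 0.09
(~P /\ ~Q) = min(0.95, 0.09) = 0.09
~(~P /\ ~Q): Łukasiewicz ¬ gives 1 − 0.09 = 0.91
(~P \/ ~(~P /\ ~Q)) = max(0.95, 0.91) = 0.95
((Q /\ ((((Q -> Q) /\ P) /\ Q) /\ Q)) /\ (~P \/ ~(~P /\ ~Q))) = min(0.05, 0.95) = 0.05

0.05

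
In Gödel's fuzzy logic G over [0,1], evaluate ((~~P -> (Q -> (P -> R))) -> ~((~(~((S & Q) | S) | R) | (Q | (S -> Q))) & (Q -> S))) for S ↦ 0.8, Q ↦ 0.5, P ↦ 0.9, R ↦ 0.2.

0.00

~P: Gödel ¬ of 0.9 = 0 (operand ≠ 0)
~~P: Gödel ¬ of 0 = 1 (operand is 0)
(P -> R): 0.9 > 0.2, so result = 0.2
(Q -> (P -> R)): 0.5 > 0.2, so result = 0.2
(~~P -> (Q -> (P -> R))): 1 > 0.2, so result = 0.2
(S & Q) = min(0.8, 0.5) = 0.5
((S & Q) | S) = max(0.5, 0.8) = 0.8
~((S & Q) | S): Gödel ¬ of 0.8 = 0 (operand ≠ 0)
(~((S & Q) | S) | R) = max(0, 0.2) = 0.2
~(~((S & Q) | S) | R): Gödel ¬ of 0.2 = 0 (operand ≠ 0)
(S -> Q): 0.8 > 0.5, so result = 0.5
(Q | (S -> Q)) = max(0.5, 0.5) = 0.5
(~(~((S & Q) | S) | R) | (Q | (S -> Q))) = max(0, 0.5) = 0.5
(Q -> S): 0.5 ≤ 0.8, so result = 1
((~(~((S & Q) | S) | R) | (Q | (S -> Q))) & (Q -> S)) = min(0.5, 1) = 0.5
~((~(~((S & Q) | S) | R) | (Q | (S -> Q))) & (Q -> S)): Gödel ¬ of 0.5 = 0 (operand ≠ 0)
((~~P -> (Q -> (P -> R))) -> ~((~(~((S & Q) | S) | R) | (Q | (S -> Q))) & (Q -> S))): 0.2 > 0, so result = 0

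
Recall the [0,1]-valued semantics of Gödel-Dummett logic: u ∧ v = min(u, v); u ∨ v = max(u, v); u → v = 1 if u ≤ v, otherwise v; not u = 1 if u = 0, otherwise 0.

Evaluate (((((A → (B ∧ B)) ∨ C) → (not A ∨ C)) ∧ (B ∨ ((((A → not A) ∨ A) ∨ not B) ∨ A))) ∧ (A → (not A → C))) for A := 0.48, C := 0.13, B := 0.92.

(B ∧ B) = min(0.92, 0.92) = 0.92
(A → (B ∧ B)): 0.48 ≤ 0.92, so result = 1
((A → (B ∧ B)) ∨ C) = max(1, 0.13) = 1
not A: Gödel ¬ of 0.48 = 0 (operand ≠ 0)
(not A ∨ C) = max(0, 0.13) = 0.13
(((A → (B ∧ B)) ∨ C) → (not A ∨ C)): 1 > 0.13, so result = 0.13
not A: Gödel ¬ of 0.48 = 0 (operand ≠ 0)
(A → not A): 0.48 > 0, so result = 0
((A → not A) ∨ A) = max(0, 0.48) = 0.48
not B: Gödel ¬ of 0.92 = 0 (operand ≠ 0)
(((A → not A) ∨ A) ∨ not B) = max(0.48, 0) = 0.48
((((A → not A) ∨ A) ∨ not B) ∨ A) = max(0.48, 0.48) = 0.48
(B ∨ ((((A → not A) ∨ A) ∨ not B) ∨ A)) = max(0.92, 0.48) = 0.92
((((A → (B ∧ B)) ∨ C) → (not A ∨ C)) ∧ (B ∨ ((((A → not A) ∨ A) ∨ not B) ∨ A))) = min(0.13, 0.92) = 0.13
not A: Gödel ¬ of 0.48 = 0 (operand ≠ 0)
(not A → C): 0 ≤ 0.13, so result = 1
(A → (not A → C)): 0.48 ≤ 1, so result = 1
(((((A → (B ∧ B)) ∨ C) → (not A ∨ C)) ∧ (B ∨ ((((A → not A) ∨ A) ∨ not B) ∨ A))) ∧ (A → (not A → C))) = min(0.13, 1) = 0.13

0.13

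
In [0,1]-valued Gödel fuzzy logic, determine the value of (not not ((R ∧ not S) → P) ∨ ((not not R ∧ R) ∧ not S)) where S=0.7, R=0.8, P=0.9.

1.00

not S: Gödel ¬ of 0.7 = 0 (operand ≠ 0)
(R ∧ not S) = min(0.8, 0) = 0
((R ∧ not S) → P): 0 ≤ 0.9, so result = 1
not ((R ∧ not S) → P): Gödel ¬ of 1 = 0 (operand ≠ 0)
not not ((R ∧ not S) → P): Gödel ¬ of 0 = 1 (operand is 0)
not R: Gödel ¬ of 0.8 = 0 (operand ≠ 0)
not not R: Gödel ¬ of 0 = 1 (operand is 0)
(not not R ∧ R) = min(1, 0.8) = 0.8
not S: Gödel ¬ of 0.7 = 0 (operand ≠ 0)
((not not R ∧ R) ∧ not S) = min(0.8, 0) = 0
(not not ((R ∧ not S) → P) ∨ ((not not R ∧ R) ∧ not S)) = max(1, 0) = 1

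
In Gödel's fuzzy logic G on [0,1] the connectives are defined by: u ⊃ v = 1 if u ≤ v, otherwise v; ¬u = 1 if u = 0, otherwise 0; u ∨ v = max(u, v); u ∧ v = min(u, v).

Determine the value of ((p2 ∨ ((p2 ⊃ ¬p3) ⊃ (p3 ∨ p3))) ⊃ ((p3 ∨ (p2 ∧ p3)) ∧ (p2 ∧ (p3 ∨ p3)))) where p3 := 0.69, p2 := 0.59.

0.59

¬p3: Gödel ¬ of 0.69 = 0 (operand ≠ 0)
(p2 ⊃ ¬p3): 0.59 > 0, so result = 0
(p3 ∨ p3) = max(0.69, 0.69) = 0.69
((p2 ⊃ ¬p3) ⊃ (p3 ∨ p3)): 0 ≤ 0.69, so result = 1
(p2 ∨ ((p2 ⊃ ¬p3) ⊃ (p3 ∨ p3))) = max(0.59, 1) = 1
(p2 ∧ p3) = min(0.59, 0.69) = 0.59
(p3 ∨ (p2 ∧ p3)) = max(0.69, 0.59) = 0.69
(p3 ∨ p3) = max(0.69, 0.69) = 0.69
(p2 ∧ (p3 ∨ p3)) = min(0.59, 0.69) = 0.59
((p3 ∨ (p2 ∧ p3)) ∧ (p2 ∧ (p3 ∨ p3))) = min(0.69, 0.59) = 0.59
((p2 ∨ ((p2 ⊃ ¬p3) ⊃ (p3 ∨ p3))) ⊃ ((p3 ∨ (p2 ∧ p3)) ∧ (p2 ∧ (p3 ∨ p3)))): 1 > 0.59, so result = 0.59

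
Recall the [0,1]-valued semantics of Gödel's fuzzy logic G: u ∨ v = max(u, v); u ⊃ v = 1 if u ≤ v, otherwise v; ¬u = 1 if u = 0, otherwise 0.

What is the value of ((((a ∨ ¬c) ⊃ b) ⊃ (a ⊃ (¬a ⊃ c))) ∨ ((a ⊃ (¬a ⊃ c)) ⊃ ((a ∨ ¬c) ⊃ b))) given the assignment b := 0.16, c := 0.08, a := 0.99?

¬c: Gödel ¬ of 0.08 = 0 (operand ≠ 0)
(a ∨ ¬c) = max(0.99, 0) = 0.99
((a ∨ ¬c) ⊃ b): 0.99 > 0.16, so result = 0.16
¬a: Gödel ¬ of 0.99 = 0 (operand ≠ 0)
(¬a ⊃ c): 0 ≤ 0.08, so result = 1
(a ⊃ (¬a ⊃ c)): 0.99 ≤ 1, so result = 1
(((a ∨ ¬c) ⊃ b) ⊃ (a ⊃ (¬a ⊃ c))): 0.16 ≤ 1, so result = 1
¬a: Gödel ¬ of 0.99 = 0 (operand ≠ 0)
(¬a ⊃ c): 0 ≤ 0.08, so result = 1
(a ⊃ (¬a ⊃ c)): 0.99 ≤ 1, so result = 1
¬c: Gödel ¬ of 0.08 = 0 (operand ≠ 0)
(a ∨ ¬c) = max(0.99, 0) = 0.99
((a ∨ ¬c) ⊃ b): 0.99 > 0.16, so result = 0.16
((a ⊃ (¬a ⊃ c)) ⊃ ((a ∨ ¬c) ⊃ b)): 1 > 0.16, so result = 0.16
((((a ∨ ¬c) ⊃ b) ⊃ (a ⊃ (¬a ⊃ c))) ∨ ((a ⊃ (¬a ⊃ c)) ⊃ ((a ∨ ¬c) ⊃ b))) = max(1, 0.16) = 1

1.00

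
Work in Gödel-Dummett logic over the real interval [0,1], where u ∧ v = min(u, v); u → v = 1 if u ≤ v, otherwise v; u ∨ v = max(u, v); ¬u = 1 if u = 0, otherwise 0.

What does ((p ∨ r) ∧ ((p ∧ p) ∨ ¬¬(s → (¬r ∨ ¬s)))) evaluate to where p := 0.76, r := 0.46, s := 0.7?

(p ∨ r) = max(0.76, 0.46) = 0.76
(p ∧ p) = min(0.76, 0.76) = 0.76
¬r: Gödel ¬ of 0.46 = 0 (operand ≠ 0)
¬s: Gödel ¬ of 0.7 = 0 (operand ≠ 0)
(¬r ∨ ¬s) = max(0, 0) = 0
(s → (¬r ∨ ¬s)): 0.7 > 0, so result = 0
¬(s → (¬r ∨ ¬s)): Gödel ¬ of 0 = 1 (operand is 0)
¬¬(s → (¬r ∨ ¬s)): Gödel ¬ of 1 = 0 (operand ≠ 0)
((p ∧ p) ∨ ¬¬(s → (¬r ∨ ¬s))) = max(0.76, 0) = 0.76
((p ∨ r) ∧ ((p ∧ p) ∨ ¬¬(s → (¬r ∨ ¬s)))) = min(0.76, 0.76) = 0.76

0.76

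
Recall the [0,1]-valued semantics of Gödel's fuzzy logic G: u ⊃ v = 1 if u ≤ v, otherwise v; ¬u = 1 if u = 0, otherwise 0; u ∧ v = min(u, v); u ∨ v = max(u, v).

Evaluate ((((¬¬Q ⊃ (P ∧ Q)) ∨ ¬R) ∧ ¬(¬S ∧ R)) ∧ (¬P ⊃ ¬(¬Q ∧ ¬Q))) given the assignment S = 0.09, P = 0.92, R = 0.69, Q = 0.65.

¬Q: Gödel ¬ of 0.65 = 0 (operand ≠ 0)
¬¬Q: Gödel ¬ of 0 = 1 (operand is 0)
(P ∧ Q) = min(0.92, 0.65) = 0.65
(¬¬Q ⊃ (P ∧ Q)): 1 > 0.65, so result = 0.65
¬R: Gödel ¬ of 0.69 = 0 (operand ≠ 0)
((¬¬Q ⊃ (P ∧ Q)) ∨ ¬R) = max(0.65, 0) = 0.65
¬S: Gödel ¬ of 0.09 = 0 (operand ≠ 0)
(¬S ∧ R) = min(0, 0.69) = 0
¬(¬S ∧ R): Gödel ¬ of 0 = 1 (operand is 0)
(((¬¬Q ⊃ (P ∧ Q)) ∨ ¬R) ∧ ¬(¬S ∧ R)) = min(0.65, 1) = 0.65
¬P: Gödel ¬ of 0.92 = 0 (operand ≠ 0)
¬Q: Gödel ¬ of 0.65 = 0 (operand ≠ 0)
¬Q: Gödel ¬ of 0.65 = 0 (operand ≠ 0)
(¬Q ∧ ¬Q) = min(0, 0) = 0
¬(¬Q ∧ ¬Q): Gödel ¬ of 0 = 1 (operand is 0)
(¬P ⊃ ¬(¬Q ∧ ¬Q)): 0 ≤ 1, so result = 1
((((¬¬Q ⊃ (P ∧ Q)) ∨ ¬R) ∧ ¬(¬S ∧ R)) ∧ (¬P ⊃ ¬(¬Q ∧ ¬Q))) = min(0.65, 1) = 0.65

0.65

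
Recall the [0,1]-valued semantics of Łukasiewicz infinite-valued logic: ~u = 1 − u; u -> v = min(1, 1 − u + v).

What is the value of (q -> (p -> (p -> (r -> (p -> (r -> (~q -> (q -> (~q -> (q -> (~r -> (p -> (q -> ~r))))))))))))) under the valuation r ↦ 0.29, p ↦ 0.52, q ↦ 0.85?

~q: Łukasiewicz ¬ gives 1 − 0.85 = 0.15
~q: Łukasiewicz ¬ gives 1 − 0.85 = 0.15
~r: Łukasiewicz ¬ gives 1 − 0.29 = 0.71
~r: Łukasiewicz ¬ gives 1 − 0.29 = 0.71
(q -> ~r): min(1, 1 − 0.85 + 0.71) = 0.86
(p -> (q -> ~r)): min(1, 1 − 0.52 + 0.86) = 1
(~r -> (p -> (q -> ~r))): min(1, 1 − 0.71 + 1) = 1
(q -> (~r -> (p -> (q -> ~r)))): min(1, 1 − 0.85 + 1) = 1
(~q -> (q -> (~r -> (p -> (q -> ~r))))): min(1, 1 − 0.15 + 1) = 1
(q -> (~q -> (q -> (~r -> (p -> (q -> ~r)))))): min(1, 1 − 0.85 + 1) = 1
(~q -> (q -> (~q -> (q -> (~r -> (p -> (q -> ~r))))))): min(1, 1 − 0.15 + 1) = 1
(r -> (~q -> (q -> (~q -> (q -> (~r -> (p -> (q -> ~r)))))))): min(1, 1 − 0.29 + 1) = 1
(p -> (r -> (~q -> (q -> (~q -> (q -> (~r -> (p -> (q -> ~r))))))))): min(1, 1 − 0.52 + 1) = 1
(r -> (p -> (r -> (~q -> (q -> (~q -> (q -> (~r -> (p -> (q -> ~r)))))))))): min(1, 1 − 0.29 + 1) = 1
(p -> (r -> (p -> (r -> (~q -> (q -> (~q -> (q -> (~r -> (p -> (q -> ~r))))))))))): min(1, 1 − 0.52 + 1) = 1
(p -> (p -> (r -> (p -> (r -> (~q -> (q -> (~q -> (q -> (~r -> (p -> (q -> ~r)))))))))))): min(1, 1 − 0.52 + 1) = 1
(q -> (p -> (p -> (r -> (p -> (r -> (~q -> (q -> (~q -> (q -> (~r -> (p -> (q -> ~r))))))))))))): min(1, 1 − 0.85 + 1) = 1

1.00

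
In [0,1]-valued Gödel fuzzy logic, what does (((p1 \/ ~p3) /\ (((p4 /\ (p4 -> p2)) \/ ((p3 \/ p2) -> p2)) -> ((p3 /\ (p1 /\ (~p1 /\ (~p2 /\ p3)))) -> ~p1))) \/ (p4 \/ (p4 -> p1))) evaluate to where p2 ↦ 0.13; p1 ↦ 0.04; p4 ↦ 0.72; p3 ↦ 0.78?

~p3: Gödel ¬ of 0.78 = 0 (operand ≠ 0)
(p1 \/ ~p3) = max(0.04, 0) = 0.04
(p4 -> p2): 0.72 > 0.13, so result = 0.13
(p4 /\ (p4 -> p2)) = min(0.72, 0.13) = 0.13
(p3 \/ p2) = max(0.78, 0.13) = 0.78
((p3 \/ p2) -> p2): 0.78 > 0.13, so result = 0.13
((p4 /\ (p4 -> p2)) \/ ((p3 \/ p2) -> p2)) = max(0.13, 0.13) = 0.13
~p1: Gödel ¬ of 0.04 = 0 (operand ≠ 0)
~p2: Gödel ¬ of 0.13 = 0 (operand ≠ 0)
(~p2 /\ p3) = min(0, 0.78) = 0
(~p1 /\ (~p2 /\ p3)) = min(0, 0) = 0
(p1 /\ (~p1 /\ (~p2 /\ p3))) = min(0.04, 0) = 0
(p3 /\ (p1 /\ (~p1 /\ (~p2 /\ p3)))) = min(0.78, 0) = 0
~p1: Gödel ¬ of 0.04 = 0 (operand ≠ 0)
((p3 /\ (p1 /\ (~p1 /\ (~p2 /\ p3)))) -> ~p1): 0 ≤ 0, so result = 1
(((p4 /\ (p4 -> p2)) \/ ((p3 \/ p2) -> p2)) -> ((p3 /\ (p1 /\ (~p1 /\ (~p2 /\ p3)))) -> ~p1)): 0.13 ≤ 1, so result = 1
((p1 \/ ~p3) /\ (((p4 /\ (p4 -> p2)) \/ ((p3 \/ p2) -> p2)) -> ((p3 /\ (p1 /\ (~p1 /\ (~p2 /\ p3)))) -> ~p1))) = min(0.04, 1) = 0.04
(p4 -> p1): 0.72 > 0.04, so result = 0.04
(p4 \/ (p4 -> p1)) = max(0.72, 0.04) = 0.72
(((p1 \/ ~p3) /\ (((p4 /\ (p4 -> p2)) \/ ((p3 \/ p2) -> p2)) -> ((p3 /\ (p1 /\ (~p1 /\ (~p2 /\ p3)))) -> ~p1))) \/ (p4 \/ (p4 -> p1))) = max(0.04, 0.72) = 0.72

0.72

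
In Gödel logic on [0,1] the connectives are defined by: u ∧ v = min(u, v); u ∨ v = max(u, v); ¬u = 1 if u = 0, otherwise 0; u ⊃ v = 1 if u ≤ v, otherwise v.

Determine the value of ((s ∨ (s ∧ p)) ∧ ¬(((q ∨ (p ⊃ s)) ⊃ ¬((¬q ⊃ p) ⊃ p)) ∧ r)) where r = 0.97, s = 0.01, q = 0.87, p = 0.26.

0.01

(s ∧ p) = min(0.01, 0.26) = 0.01
(s ∨ (s ∧ p)) = max(0.01, 0.01) = 0.01
(p ⊃ s): 0.26 > 0.01, so result = 0.01
(q ∨ (p ⊃ s)) = max(0.87, 0.01) = 0.87
¬q: Gödel ¬ of 0.87 = 0 (operand ≠ 0)
(¬q ⊃ p): 0 ≤ 0.26, so result = 1
((¬q ⊃ p) ⊃ p): 1 > 0.26, so result = 0.26
¬((¬q ⊃ p) ⊃ p): Gödel ¬ of 0.26 = 0 (operand ≠ 0)
((q ∨ (p ⊃ s)) ⊃ ¬((¬q ⊃ p) ⊃ p)): 0.87 > 0, so result = 0
(((q ∨ (p ⊃ s)) ⊃ ¬((¬q ⊃ p) ⊃ p)) ∧ r) = min(0, 0.97) = 0
¬(((q ∨ (p ⊃ s)) ⊃ ¬((¬q ⊃ p) ⊃ p)) ∧ r): Gödel ¬ of 0 = 1 (operand is 0)
((s ∨ (s ∧ p)) ∧ ¬(((q ∨ (p ⊃ s)) ⊃ ¬((¬q ⊃ p) ⊃ p)) ∧ r)) = min(0.01, 1) = 0.01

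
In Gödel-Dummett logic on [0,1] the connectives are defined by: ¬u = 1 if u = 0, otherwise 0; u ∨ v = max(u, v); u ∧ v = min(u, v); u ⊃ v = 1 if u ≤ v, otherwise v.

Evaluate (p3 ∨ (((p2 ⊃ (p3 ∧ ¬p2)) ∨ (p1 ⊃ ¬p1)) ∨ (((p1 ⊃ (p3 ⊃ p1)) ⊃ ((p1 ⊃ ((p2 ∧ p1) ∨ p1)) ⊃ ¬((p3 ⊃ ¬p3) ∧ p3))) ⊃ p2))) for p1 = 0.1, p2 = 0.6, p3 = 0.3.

0.60

¬p2: Gödel ¬ of 0.6 = 0 (operand ≠ 0)
(p3 ∧ ¬p2) = min(0.3, 0) = 0
(p2 ⊃ (p3 ∧ ¬p2)): 0.6 > 0, so result = 0
¬p1: Gödel ¬ of 0.1 = 0 (operand ≠ 0)
(p1 ⊃ ¬p1): 0.1 > 0, so result = 0
((p2 ⊃ (p3 ∧ ¬p2)) ∨ (p1 ⊃ ¬p1)) = max(0, 0) = 0
(p3 ⊃ p1): 0.3 > 0.1, so result = 0.1
(p1 ⊃ (p3 ⊃ p1)): 0.1 ≤ 0.1, so result = 1
(p2 ∧ p1) = min(0.6, 0.1) = 0.1
((p2 ∧ p1) ∨ p1) = max(0.1, 0.1) = 0.1
(p1 ⊃ ((p2 ∧ p1) ∨ p1)): 0.1 ≤ 0.1, so result = 1
¬p3: Gödel ¬ of 0.3 = 0 (operand ≠ 0)
(p3 ⊃ ¬p3): 0.3 > 0, so result = 0
((p3 ⊃ ¬p3) ∧ p3) = min(0, 0.3) = 0
¬((p3 ⊃ ¬p3) ∧ p3): Gödel ¬ of 0 = 1 (operand is 0)
((p1 ⊃ ((p2 ∧ p1) ∨ p1)) ⊃ ¬((p3 ⊃ ¬p3) ∧ p3)): 1 ≤ 1, so result = 1
((p1 ⊃ (p3 ⊃ p1)) ⊃ ((p1 ⊃ ((p2 ∧ p1) ∨ p1)) ⊃ ¬((p3 ⊃ ¬p3) ∧ p3))): 1 ≤ 1, so result = 1
(((p1 ⊃ (p3 ⊃ p1)) ⊃ ((p1 ⊃ ((p2 ∧ p1) ∨ p1)) ⊃ ¬((p3 ⊃ ¬p3) ∧ p3))) ⊃ p2): 1 > 0.6, so result = 0.6
(((p2 ⊃ (p3 ∧ ¬p2)) ∨ (p1 ⊃ ¬p1)) ∨ (((p1 ⊃ (p3 ⊃ p1)) ⊃ ((p1 ⊃ ((p2 ∧ p1) ∨ p1)) ⊃ ¬((p3 ⊃ ¬p3) ∧ p3))) ⊃ p2)) = max(0, 0.6) = 0.6
(p3 ∨ (((p2 ⊃ (p3 ∧ ¬p2)) ∨ (p1 ⊃ ¬p1)) ∨ (((p1 ⊃ (p3 ⊃ p1)) ⊃ ((p1 ⊃ ((p2 ∧ p1) ∨ p1)) ⊃ ¬((p3 ⊃ ¬p3) ∧ p3))) ⊃ p2))) = max(0.3, 0.6) = 0.6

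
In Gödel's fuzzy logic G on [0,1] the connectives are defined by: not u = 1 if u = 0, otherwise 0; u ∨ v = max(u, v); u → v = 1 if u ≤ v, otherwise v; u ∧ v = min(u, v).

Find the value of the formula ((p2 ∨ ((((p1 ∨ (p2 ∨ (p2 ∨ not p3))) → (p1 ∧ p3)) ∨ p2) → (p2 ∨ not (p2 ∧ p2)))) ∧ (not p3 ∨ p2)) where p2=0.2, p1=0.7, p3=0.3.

0.20

not p3: Gödel ¬ of 0.3 = 0 (operand ≠ 0)
(p2 ∨ not p3) = max(0.2, 0) = 0.2
(p2 ∨ (p2 ∨ not p3)) = max(0.2, 0.2) = 0.2
(p1 ∨ (p2 ∨ (p2 ∨ not p3))) = max(0.7, 0.2) = 0.7
(p1 ∧ p3) = min(0.7, 0.3) = 0.3
((p1 ∨ (p2 ∨ (p2 ∨ not p3))) → (p1 ∧ p3)): 0.7 > 0.3, so result = 0.3
(((p1 ∨ (p2 ∨ (p2 ∨ not p3))) → (p1 ∧ p3)) ∨ p2) = max(0.3, 0.2) = 0.3
(p2 ∧ p2) = min(0.2, 0.2) = 0.2
not (p2 ∧ p2): Gödel ¬ of 0.2 = 0 (operand ≠ 0)
(p2 ∨ not (p2 ∧ p2)) = max(0.2, 0) = 0.2
((((p1 ∨ (p2 ∨ (p2 ∨ not p3))) → (p1 ∧ p3)) ∨ p2) → (p2 ∨ not (p2 ∧ p2))): 0.3 > 0.2, so result = 0.2
(p2 ∨ ((((p1 ∨ (p2 ∨ (p2 ∨ not p3))) → (p1 ∧ p3)) ∨ p2) → (p2 ∨ not (p2 ∧ p2)))) = max(0.2, 0.2) = 0.2
not p3: Gödel ¬ of 0.3 = 0 (operand ≠ 0)
(not p3 ∨ p2) = max(0, 0.2) = 0.2
((p2 ∨ ((((p1 ∨ (p2 ∨ (p2 ∨ not p3))) → (p1 ∧ p3)) ∨ p2) → (p2 ∨ not (p2 ∧ p2)))) ∧ (not p3 ∨ p2)) = min(0.2, 0.2) = 0.2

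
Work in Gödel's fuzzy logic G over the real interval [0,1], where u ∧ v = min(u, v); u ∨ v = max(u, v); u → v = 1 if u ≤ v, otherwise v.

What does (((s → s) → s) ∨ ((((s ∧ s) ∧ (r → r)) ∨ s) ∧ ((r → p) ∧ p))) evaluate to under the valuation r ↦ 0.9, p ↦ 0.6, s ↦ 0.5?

(s → s): 0.5 ≤ 0.5, so result = 1
((s → s) → s): 1 > 0.5, so result = 0.5
(s ∧ s) = min(0.5, 0.5) = 0.5
(r → r): 0.9 ≤ 0.9, so result = 1
((s ∧ s) ∧ (r → r)) = min(0.5, 1) = 0.5
(((s ∧ s) ∧ (r → r)) ∨ s) = max(0.5, 0.5) = 0.5
(r → p): 0.9 > 0.6, so result = 0.6
((r → p) ∧ p) = min(0.6, 0.6) = 0.6
((((s ∧ s) ∧ (r → r)) ∨ s) ∧ ((r → p) ∧ p)) = min(0.5, 0.6) = 0.5
(((s → s) → s) ∨ ((((s ∧ s) ∧ (r → r)) ∨ s) ∧ ((r → p) ∧ p))) = max(0.5, 0.5) = 0.5

0.50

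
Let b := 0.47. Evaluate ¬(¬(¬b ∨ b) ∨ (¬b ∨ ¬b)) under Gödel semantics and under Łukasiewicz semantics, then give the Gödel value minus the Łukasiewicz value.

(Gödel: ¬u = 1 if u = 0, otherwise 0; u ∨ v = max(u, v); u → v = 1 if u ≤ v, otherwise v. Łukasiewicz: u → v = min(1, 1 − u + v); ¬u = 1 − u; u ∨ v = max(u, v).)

Gödel evaluation:
  ¬b: Gödel ¬ of 0.47 = 0 (operand ≠ 0)
  (¬b ∨ b) = max(0, 0.47) = 0.47
  ¬(¬b ∨ b): Gödel ¬ of 0.47 = 0 (operand ≠ 0)
  ¬b: Gödel ¬ of 0.47 = 0 (operand ≠ 0)
  ¬b: Gödel ¬ of 0.47 = 0 (operand ≠ 0)
  (¬b ∨ ¬b) = max(0, 0) = 0
  (¬(¬b ∨ b) ∨ (¬b ∨ ¬b)) = max(0, 0) = 0
  ¬(¬(¬b ∨ b) ∨ (¬b ∨ ¬b)): Gödel ¬ of 0 = 1 (operand is 0)
  Gödel value = 1
Łukasiewicz evaluation:
  ¬b: Łukasiewicz ¬ gives 1 − 0.47 = 0.53
  (¬b ∨ b) = max(0.53, 0.47) = 0.53
  ¬(¬b ∨ b): Łukasiewicz ¬ gives 1 − 0.53 = 0.47
  ¬b: Łukasiewicz ¬ gives 1 − 0.47 = 0.53
  ¬b: Łukasiewicz ¬ gives 1 − 0.47 = 0.53
  (¬b ∨ ¬b) = max(0.53, 0.53) = 0.53
  (¬(¬b ∨ b) ∨ (¬b ∨ ¬b)) = max(0.47, 0.53) = 0.53
  ¬(¬(¬b ∨ b) ∨ (¬b ∨ ¬b)): Łukasiewicz ¬ gives 1 − 0.53 = 0.47
  Łukasiewicz value = 0.47
Difference: 1 − 0.47 = 0.53

0.53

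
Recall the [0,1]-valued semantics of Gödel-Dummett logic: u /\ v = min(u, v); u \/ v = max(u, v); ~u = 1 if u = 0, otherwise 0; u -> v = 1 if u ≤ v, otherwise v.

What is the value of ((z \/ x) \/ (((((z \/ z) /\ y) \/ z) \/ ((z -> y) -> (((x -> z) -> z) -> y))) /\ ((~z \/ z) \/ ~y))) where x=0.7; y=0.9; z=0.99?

(z \/ x) = max(0.99, 0.7) = 0.99
(z \/ z) = max(0.99, 0.99) = 0.99
((z \/ z) /\ y) = min(0.99, 0.9) = 0.9
(((z \/ z) /\ y) \/ z) = max(0.9, 0.99) = 0.99
(z -> y): 0.99 > 0.9, so result = 0.9
(x -> z): 0.7 ≤ 0.99, so result = 1
((x -> z) -> z): 1 > 0.99, so result = 0.99
(((x -> z) -> z) -> y): 0.99 > 0.9, so result = 0.9
((z -> y) -> (((x -> z) -> z) -> y)): 0.9 ≤ 0.9, so result = 1
((((z \/ z) /\ y) \/ z) \/ ((z -> y) -> (((x -> z) -> z) -> y))) = max(0.99, 1) = 1
~z: Gödel ¬ of 0.99 = 0 (operand ≠ 0)
(~z \/ z) = max(0, 0.99) = 0.99
~y: Gödel ¬ of 0.9 = 0 (operand ≠ 0)
((~z \/ z) \/ ~y) = max(0.99, 0) = 0.99
(((((z \/ z) /\ y) \/ z) \/ ((z -> y) -> (((x -> z) -> z) -> y))) /\ ((~z \/ z) \/ ~y)) = min(1, 0.99) = 0.99
((z \/ x) \/ (((((z \/ z) /\ y) \/ z) \/ ((z -> y) -> (((x -> z) -> z) -> y))) /\ ((~z \/ z) \/ ~y))) = max(0.99, 0.99) = 0.99

0.99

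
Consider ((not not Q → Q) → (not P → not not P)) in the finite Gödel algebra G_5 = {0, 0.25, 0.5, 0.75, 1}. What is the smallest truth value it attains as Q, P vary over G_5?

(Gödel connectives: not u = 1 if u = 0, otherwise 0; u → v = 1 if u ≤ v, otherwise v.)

The minimum is attained at Q = 0, P = 0:
  not Q: Gödel ¬ of 0 = 1 (operand is 0)
  not not Q: Gödel ¬ of 1 = 0 (operand ≠ 0)
  (not not Q → Q): 0 ≤ 0, so result = 1
  not P: Gödel ¬ of 0 = 1 (operand is 0)
  not P: Gödel ¬ of 0 = 1 (operand is 0)
  not not P: Gödel ¬ of 1 = 0 (operand ≠ 0)
  (not P → not not P): 1 > 0, so result = 0
  ((not not Q → Q) → (not P → not not P)): 1 > 0, so result = 0
Checking all 25 assignments confirms none give a value below 0.00.

0.00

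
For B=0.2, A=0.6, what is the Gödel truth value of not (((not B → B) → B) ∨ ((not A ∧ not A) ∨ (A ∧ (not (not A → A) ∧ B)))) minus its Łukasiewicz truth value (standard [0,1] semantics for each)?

Gödel evaluation:
  not B: Gödel ¬ of 0.2 = 0 (operand ≠ 0)
  (not B → B): 0 ≤ 0.2, so result = 1
  ((not B → B) → B): 1 > 0.2, so result = 0.2
  not A: Gödel ¬ of 0.6 = 0 (operand ≠ 0)
  not A: Gödel ¬ of 0.6 = 0 (operand ≠ 0)
  (not A ∧ not A) = min(0, 0) = 0
  not A: Gödel ¬ of 0.6 = 0 (operand ≠ 0)
  (not A → A): 0 ≤ 0.6, so result = 1
  not (not A → A): Gödel ¬ of 1 = 0 (operand ≠ 0)
  (not (not A → A) ∧ B) = min(0, 0.2) = 0
  (A ∧ (not (not A → A) ∧ B)) = min(0.6, 0) = 0
  ((not A ∧ not A) ∨ (A ∧ (not (not A → A) ∧ B))) = max(0, 0) = 0
  (((not B → B) → B) ∨ ((not A ∧ not A) ∨ (A ∧ (not (not A → A) ∧ B)))) = max(0.2, 0) = 0.2
  not (((not B → B) → B) ∨ ((not A ∧ not A) ∨ (A ∧ (not (not A → A) ∧ B)))): Gödel ¬ of 0.2 = 0 (operand ≠ 0)
  Gödel value = 0
Łukasiewicz evaluation:
  not B: Łukasiewicz ¬ gives 1 − 0.2 = 0.8
  (not B → B): min(1, 1 − 0.8 + 0.2) = 0.4
  ((not B → B) → B): min(1, 1 − 0.4 + 0.2) = 0.8
  not A: Łukasiewicz ¬ gives 1 − 0.6 = 0.4
  not A: Łukasiewicz ¬ gives 1 − 0.6 = 0.4
  (not A ∧ not A) = min(0.4, 0.4) = 0.4
  not A: Łukasiewicz ¬ gives 1 − 0.6 = 0.4
  (not A → A): min(1, 1 − 0.4 + 0.6) = 1
  not (not A → A): Łukasiewicz ¬ gives 1 − 1 = 0
  (not (not A → A) ∧ B) = min(0, 0.2) = 0
  (A ∧ (not (not A → A) ∧ B)) = min(0.6, 0) = 0
  ((not A ∧ not A) ∨ (A ∧ (not (not A → A) ∧ B))) = max(0.4, 0) = 0.4
  (((not B → B) → B) ∨ ((not A ∧ not A) ∨ (A ∧ (not (not A → A) ∧ B)))) = max(0.8, 0.4) = 0.8
  not (((not B → B) → B) ∨ ((not A ∧ not A) ∨ (A ∧ (not (not A → A) ∧ B)))): Łukasiewicz ¬ gives 1 − 0.8 = 0.2
  Łukasiewicz value = 0.2
Difference: 0 − 0.2 = -0.20

-0.20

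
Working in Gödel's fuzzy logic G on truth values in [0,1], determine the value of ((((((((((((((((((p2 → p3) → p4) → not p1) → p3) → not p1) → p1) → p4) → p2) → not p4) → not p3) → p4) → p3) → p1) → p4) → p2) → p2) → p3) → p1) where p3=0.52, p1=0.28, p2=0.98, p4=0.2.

(p2 → p3): 0.98 > 0.52, so result = 0.52
((p2 → p3) → p4): 0.52 > 0.2, so result = 0.2
not p1: Gödel ¬ of 0.28 = 0 (operand ≠ 0)
(((p2 → p3) → p4) → not p1): 0.2 > 0, so result = 0
((((p2 → p3) → p4) → not p1) → p3): 0 ≤ 0.52, so result = 1
not p1: Gödel ¬ of 0.28 = 0 (operand ≠ 0)
(((((p2 → p3) → p4) → not p1) → p3) → not p1): 1 > 0, so result = 0
((((((p2 → p3) → p4) → not p1) → p3) → not p1) → p1): 0 ≤ 0.28, so result = 1
(((((((p2 → p3) → p4) → not p1) → p3) → not p1) → p1) → p4): 1 > 0.2, so result = 0.2
((((((((p2 → p3) → p4) → not p1) → p3) → not p1) → p1) → p4) → p2): 0.2 ≤ 0.98, so result = 1
not p4: Gödel ¬ of 0.2 = 0 (operand ≠ 0)
(((((((((p2 → p3) → p4) → not p1) → p3) → not p1) → p1) → p4) → p2) → not p4): 1 > 0, so result = 0
not p3: Gödel ¬ of 0.52 = 0 (operand ≠ 0)
((((((((((p2 → p3) → p4) → not p1) → p3) → not p1) → p1) → p4) → p2) → not p4) → not p3): 0 ≤ 0, so result = 1
(((((((((((p2 → p3) → p4) → not p1) → p3) → not p1) → p1) → p4) → p2) → not p4) → not p3) → p4): 1 > 0.2, so result = 0.2
((((((((((((p2 → p3) → p4) → not p1) → p3) → not p1) → p1) → p4) → p2) → not p4) → not p3) → p4) → p3): 0.2 ≤ 0.52, so result = 1
(((((((((((((p2 → p3) → p4) → not p1) → p3) → not p1) → p1) → p4) → p2) → not p4) → not p3) → p4) → p3) → p1): 1 > 0.28, so result = 0.28
((((((((((((((p2 → p3) → p4) → not p1) → p3) → not p1) → p1) → p4) → p2) → not p4) → not p3) → p4) → p3) → p1) → p4): 0.28 > 0.2, so result = 0.2
(((((((((((((((p2 → p3) → p4) → not p1) → p3) → not p1) → p1) → p4) → p2) → not p4) → not p3) → p4) → p3) → p1) → p4) → p2): 0.2 ≤ 0.98, so result = 1
((((((((((((((((p2 → p3) → p4) → not p1) → p3) → not p1) → p1) → p4) → p2) → not p4) → not p3) → p4) → p3) → p1) → p4) → p2) → p2): 1 > 0.98, so result = 0.98
(((((((((((((((((p2 → p3) → p4) → not p1) → p3) → not p1) → p1) → p4) → p2) → not p4) → not p3) → p4) → p3) → p1) → p4) → p2) → p2) → p3): 0.98 > 0.52, so result = 0.52
((((((((((((((((((p2 → p3) → p4) → not p1) → p3) → not p1) → p1) → p4) → p2) → not p4) → not p3) → p4) → p3) → p1) → p4) → p2) → p2) → p3) → p1): 0.52 > 0.28, so result = 0.28

0.28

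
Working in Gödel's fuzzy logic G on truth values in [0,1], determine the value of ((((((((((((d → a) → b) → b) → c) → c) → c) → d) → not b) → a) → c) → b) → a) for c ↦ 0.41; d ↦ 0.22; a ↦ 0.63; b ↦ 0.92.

0.63

(d → a): 0.22 ≤ 0.63, so result = 1
((d → a) → b): 1 > 0.92, so result = 0.92
(((d → a) → b) → b): 0.92 ≤ 0.92, so result = 1
((((d → a) → b) → b) → c): 1 > 0.41, so result = 0.41
(((((d → a) → b) → b) → c) → c): 0.41 ≤ 0.41, so result = 1
((((((d → a) → b) → b) → c) → c) → c): 1 > 0.41, so result = 0.41
(((((((d → a) → b) → b) → c) → c) → c) → d): 0.41 > 0.22, so result = 0.22
not b: Gödel ¬ of 0.92 = 0 (operand ≠ 0)
((((((((d → a) → b) → b) → c) → c) → c) → d) → not b): 0.22 > 0, so result = 0
(((((((((d → a) → b) → b) → c) → c) → c) → d) → not b) → a): 0 ≤ 0.63, so result = 1
((((((((((d → a) → b) → b) → c) → c) → c) → d) → not b) → a) → c): 1 > 0.41, so result = 0.41
(((((((((((d → a) → b) → b) → c) → c) → c) → d) → not b) → a) → c) → b): 0.41 ≤ 0.92, so result = 1
((((((((((((d → a) → b) → b) → c) → c) → c) → d) → not b) → a) → c) → b) → a): 1 > 0.63, so result = 0.63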